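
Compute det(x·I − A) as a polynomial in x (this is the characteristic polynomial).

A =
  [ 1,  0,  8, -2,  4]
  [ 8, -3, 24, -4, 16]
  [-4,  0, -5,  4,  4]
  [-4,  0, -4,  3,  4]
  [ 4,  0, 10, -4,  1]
x^5 + 3*x^4 - 18*x^3 - 86*x^2 - 111*x - 45

Expanding det(x·I − A) (e.g. by cofactor expansion or by noting that A is similar to its Jordan form J, which has the same characteristic polynomial as A) gives
  χ_A(x) = x^5 + 3*x^4 - 18*x^3 - 86*x^2 - 111*x - 45
which factors as (x - 5)*(x + 1)^2*(x + 3)^2. The eigenvalues (with algebraic multiplicities) are λ = -3 with multiplicity 2, λ = -1 with multiplicity 2, λ = 5 with multiplicity 1.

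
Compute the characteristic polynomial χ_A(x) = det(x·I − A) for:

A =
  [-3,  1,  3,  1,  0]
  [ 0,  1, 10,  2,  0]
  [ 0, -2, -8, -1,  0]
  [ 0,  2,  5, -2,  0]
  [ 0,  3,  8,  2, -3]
x^5 + 15*x^4 + 90*x^3 + 270*x^2 + 405*x + 243

Expanding det(x·I − A) (e.g. by cofactor expansion or by noting that A is similar to its Jordan form J, which has the same characteristic polynomial as A) gives
  χ_A(x) = x^5 + 15*x^4 + 90*x^3 + 270*x^2 + 405*x + 243
which factors as (x + 3)^5. The eigenvalues (with algebraic multiplicities) are λ = -3 with multiplicity 5.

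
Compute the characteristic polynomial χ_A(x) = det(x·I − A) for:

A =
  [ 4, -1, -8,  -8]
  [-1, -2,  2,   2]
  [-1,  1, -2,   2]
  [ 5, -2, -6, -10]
x^4 + 10*x^3 + 33*x^2 + 36*x

Expanding det(x·I − A) (e.g. by cofactor expansion or by noting that A is similar to its Jordan form J, which has the same characteristic polynomial as A) gives
  χ_A(x) = x^4 + 10*x^3 + 33*x^2 + 36*x
which factors as x*(x + 3)^2*(x + 4). The eigenvalues (with algebraic multiplicities) are λ = -4 with multiplicity 1, λ = -3 with multiplicity 2, λ = 0 with multiplicity 1.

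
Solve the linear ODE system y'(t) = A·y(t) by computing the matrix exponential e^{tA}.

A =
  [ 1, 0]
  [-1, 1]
e^{tA} =
  [exp(t), 0]
  [-t*exp(t), exp(t)]

Strategy: write A = P · J · P⁻¹ where J is a Jordan canonical form, so e^{tA} = P · e^{tJ} · P⁻¹, and e^{tJ} can be computed block-by-block.

A has Jordan form
J =
  [1, 1]
  [0, 1]
(up to reordering of blocks).

Per-block formulas:
  For a 2×2 Jordan block J_2(1): exp(t · J_2(1)) = e^(1t)·(I + t·N), where N is the 2×2 nilpotent shift.

After assembling e^{tJ} and conjugating by P, we get:

e^{tA} =
  [exp(t), 0]
  [-t*exp(t), exp(t)]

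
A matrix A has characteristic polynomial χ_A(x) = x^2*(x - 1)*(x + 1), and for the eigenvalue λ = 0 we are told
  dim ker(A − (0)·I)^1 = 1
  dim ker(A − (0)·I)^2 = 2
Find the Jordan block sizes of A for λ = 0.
Block sizes for λ = 0: [2]

From the dimensions of kernels of powers, the number of Jordan blocks of size at least j is d_j − d_{j−1} where d_j = dim ker(N^j) (with d_0 = 0). Computing the differences gives [1, 1].
The number of blocks of size exactly k is (#blocks of size ≥ k) − (#blocks of size ≥ k + 1), so the partition is: 1 block(s) of size 2.
In nonincreasing order the block sizes are [2].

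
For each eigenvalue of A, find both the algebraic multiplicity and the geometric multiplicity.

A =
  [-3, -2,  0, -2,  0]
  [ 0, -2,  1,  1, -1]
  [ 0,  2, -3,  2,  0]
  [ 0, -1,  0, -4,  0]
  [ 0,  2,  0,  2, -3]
λ = -3: alg = 5, geom = 3

Step 1 — factor the characteristic polynomial to read off the algebraic multiplicities:
  χ_A(x) = (x + 3)^5

Step 2 — compute geometric multiplicities via the rank-nullity identity g(λ) = n − rank(A − λI):
  rank(A − (-3)·I) = 2, so dim ker(A − (-3)·I) = n − 2 = 3

Summary:
  λ = -3: algebraic multiplicity = 5, geometric multiplicity = 3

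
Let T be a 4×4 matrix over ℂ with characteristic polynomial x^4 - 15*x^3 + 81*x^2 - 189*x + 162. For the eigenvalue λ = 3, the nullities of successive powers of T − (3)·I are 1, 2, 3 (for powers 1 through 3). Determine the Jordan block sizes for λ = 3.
Block sizes for λ = 3: [3]

From the dimensions of kernels of powers, the number of Jordan blocks of size at least j is d_j − d_{j−1} where d_j = dim ker(N^j) (with d_0 = 0). Computing the differences gives [1, 1, 1].
The number of blocks of size exactly k is (#blocks of size ≥ k) − (#blocks of size ≥ k + 1), so the partition is: 1 block(s) of size 3.
In nonincreasing order the block sizes are [3].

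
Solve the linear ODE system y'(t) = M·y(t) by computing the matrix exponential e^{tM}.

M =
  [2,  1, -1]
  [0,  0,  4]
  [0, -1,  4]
e^{tM} =
  [exp(2*t), -t^2*exp(2*t)/2 + t*exp(2*t), t^2*exp(2*t) - t*exp(2*t)]
  [0, -2*t*exp(2*t) + exp(2*t), 4*t*exp(2*t)]
  [0, -t*exp(2*t), 2*t*exp(2*t) + exp(2*t)]

Strategy: write M = P · J · P⁻¹ where J is a Jordan canonical form, so e^{tM} = P · e^{tJ} · P⁻¹, and e^{tJ} can be computed block-by-block.

M has Jordan form
J =
  [2, 1, 0]
  [0, 2, 1]
  [0, 0, 2]
(up to reordering of blocks).

Per-block formulas:
  For a 3×3 Jordan block J_3(2): exp(t · J_3(2)) = e^(2t)·(I + t·N + (t^2/2)·N^2), where N is the 3×3 nilpotent shift.

After assembling e^{tJ} and conjugating by P, we get:

e^{tM} =
  [exp(2*t), -t^2*exp(2*t)/2 + t*exp(2*t), t^2*exp(2*t) - t*exp(2*t)]
  [0, -2*t*exp(2*t) + exp(2*t), 4*t*exp(2*t)]
  [0, -t*exp(2*t), 2*t*exp(2*t) + exp(2*t)]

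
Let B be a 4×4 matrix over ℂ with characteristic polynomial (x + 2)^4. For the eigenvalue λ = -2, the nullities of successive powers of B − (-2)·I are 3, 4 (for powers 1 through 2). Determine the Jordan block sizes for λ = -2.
Block sizes for λ = -2: [2, 1, 1]

From the dimensions of kernels of powers, the number of Jordan blocks of size at least j is d_j − d_{j−1} where d_j = dim ker(N^j) (with d_0 = 0). Computing the differences gives [3, 1].
The number of blocks of size exactly k is (#blocks of size ≥ k) − (#blocks of size ≥ k + 1), so the partition is: 2 block(s) of size 1, 1 block(s) of size 2.
In nonincreasing order the block sizes are [2, 1, 1].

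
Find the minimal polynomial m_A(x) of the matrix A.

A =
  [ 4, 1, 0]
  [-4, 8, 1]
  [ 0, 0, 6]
x^3 - 18*x^2 + 108*x - 216

The characteristic polynomial is χ_A(x) = (x - 6)^3, so the eigenvalues are known. The minimal polynomial is
  m_A(x) = Π_λ (x − λ)^{k_λ}
where k_λ is the size of the *largest* Jordan block for λ (equivalently, the smallest k with (A − λI)^k v = 0 for every generalised eigenvector v of λ).

  λ = 6: largest Jordan block has size 3, contributing (x − 6)^3

So m_A(x) = (x - 6)^3 = x^3 - 18*x^2 + 108*x - 216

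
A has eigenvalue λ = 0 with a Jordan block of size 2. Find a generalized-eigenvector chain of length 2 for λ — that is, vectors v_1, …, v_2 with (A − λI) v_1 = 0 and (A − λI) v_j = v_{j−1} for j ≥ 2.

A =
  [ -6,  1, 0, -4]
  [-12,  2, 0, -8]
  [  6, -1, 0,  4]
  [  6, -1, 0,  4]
A Jordan chain for λ = 0 of length 2:
v_1 = (-6, -12, 6, 6)ᵀ
v_2 = (1, 0, 0, 0)ᵀ

Let N = A − (0)·I. We want v_2 with N^2 v_2 = 0 but N^1 v_2 ≠ 0; then v_{j-1} := N · v_j for j = 2, …, 2.

Pick v_2 = (1, 0, 0, 0)ᵀ.
Then v_1 = N · v_2 = (-6, -12, 6, 6)ᵀ.

Sanity check: (A − (0)·I) v_1 = (0, 0, 0, 0)ᵀ = 0. ✓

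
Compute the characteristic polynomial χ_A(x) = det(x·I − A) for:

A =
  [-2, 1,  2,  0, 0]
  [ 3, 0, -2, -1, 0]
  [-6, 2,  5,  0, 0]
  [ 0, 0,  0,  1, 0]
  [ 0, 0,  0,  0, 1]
x^5 - 5*x^4 + 10*x^3 - 10*x^2 + 5*x - 1

Expanding det(x·I − A) (e.g. by cofactor expansion or by noting that A is similar to its Jordan form J, which has the same characteristic polynomial as A) gives
  χ_A(x) = x^5 - 5*x^4 + 10*x^3 - 10*x^2 + 5*x - 1
which factors as (x - 1)^5. The eigenvalues (with algebraic multiplicities) are λ = 1 with multiplicity 5.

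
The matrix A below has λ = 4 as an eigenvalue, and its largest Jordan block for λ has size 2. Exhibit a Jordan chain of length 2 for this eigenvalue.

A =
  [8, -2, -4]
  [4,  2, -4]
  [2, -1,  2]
A Jordan chain for λ = 4 of length 2:
v_1 = (4, 4, 2)ᵀ
v_2 = (1, 0, 0)ᵀ

Let N = A − (4)·I. We want v_2 with N^2 v_2 = 0 but N^1 v_2 ≠ 0; then v_{j-1} := N · v_j for j = 2, …, 2.

Pick v_2 = (1, 0, 0)ᵀ.
Then v_1 = N · v_2 = (4, 4, 2)ᵀ.

Sanity check: (A − (4)·I) v_1 = (0, 0, 0)ᵀ = 0. ✓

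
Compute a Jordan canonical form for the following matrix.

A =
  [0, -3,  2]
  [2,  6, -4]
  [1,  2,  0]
J_3(2)

The characteristic polynomial is
  det(x·I − A) = x^3 - 6*x^2 + 12*x - 8 = (x - 2)^3

Eigenvalues and multiplicities (the geometric multiplicity of λ is n − rank(A − λI), which equals the number of Jordan blocks for λ):
  λ = 2: algebraic multiplicity = 3, geometric multiplicity = 1

Determining the block sizes for each eigenvalue:
  λ = 2: one block (gm = 1), so the single block has size am = 3 → block sizes [3]

Assembling the blocks gives a Jordan form
J =
  [2, 1, 0]
  [0, 2, 1]
  [0, 0, 2]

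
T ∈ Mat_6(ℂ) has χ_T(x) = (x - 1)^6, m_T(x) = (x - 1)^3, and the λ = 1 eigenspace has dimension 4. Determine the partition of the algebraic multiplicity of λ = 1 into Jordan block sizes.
Block sizes for λ = 1: [3, 1, 1, 1]

Step 1 — from the characteristic polynomial, algebraic multiplicity of λ = 1 is 6. From dim ker(T − (1)·I) = 4, there are exactly 4 Jordan blocks for λ = 1.
Step 2 — from the minimal polynomial, the factor (x − 1)^3 tells us the largest block for λ = 1 has size 3.
Step 3 — with total size 6, 4 blocks, and largest block 3, the block sizes (in nonincreasing order) are [3, 1, 1, 1].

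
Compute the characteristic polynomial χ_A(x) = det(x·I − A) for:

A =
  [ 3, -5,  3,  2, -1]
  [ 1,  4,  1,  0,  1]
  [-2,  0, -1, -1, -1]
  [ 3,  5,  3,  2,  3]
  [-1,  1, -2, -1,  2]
x^5 - 10*x^4 + 40*x^3 - 80*x^2 + 80*x - 32

Expanding det(x·I − A) (e.g. by cofactor expansion or by noting that A is similar to its Jordan form J, which has the same characteristic polynomial as A) gives
  χ_A(x) = x^5 - 10*x^4 + 40*x^3 - 80*x^2 + 80*x - 32
which factors as (x - 2)^5. The eigenvalues (with algebraic multiplicities) are λ = 2 with multiplicity 5.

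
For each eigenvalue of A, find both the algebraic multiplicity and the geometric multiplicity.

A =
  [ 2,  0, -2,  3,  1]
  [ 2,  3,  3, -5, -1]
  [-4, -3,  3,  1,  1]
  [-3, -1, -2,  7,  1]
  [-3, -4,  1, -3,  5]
λ = 4: alg = 5, geom = 2

Step 1 — factor the characteristic polynomial to read off the algebraic multiplicities:
  χ_A(x) = (x - 4)^5

Step 2 — compute geometric multiplicities via the rank-nullity identity g(λ) = n − rank(A − λI):
  rank(A − (4)·I) = 3, so dim ker(A − (4)·I) = n − 3 = 2

Summary:
  λ = 4: algebraic multiplicity = 5, geometric multiplicity = 2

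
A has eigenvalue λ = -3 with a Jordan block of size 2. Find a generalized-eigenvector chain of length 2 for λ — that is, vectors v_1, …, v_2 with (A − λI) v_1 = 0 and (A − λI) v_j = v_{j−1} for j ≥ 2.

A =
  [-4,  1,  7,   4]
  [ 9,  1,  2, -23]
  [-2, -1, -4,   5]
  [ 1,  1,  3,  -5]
A Jordan chain for λ = -3 of length 2:
v_1 = (-1, 9, -2, 1)ᵀ
v_2 = (1, 0, 0, 0)ᵀ

Let N = A − (-3)·I. We want v_2 with N^2 v_2 = 0 but N^1 v_2 ≠ 0; then v_{j-1} := N · v_j for j = 2, …, 2.

Pick v_2 = (1, 0, 0, 0)ᵀ.
Then v_1 = N · v_2 = (-1, 9, -2, 1)ᵀ.

Sanity check: (A − (-3)·I) v_1 = (0, 0, 0, 0)ᵀ = 0. ✓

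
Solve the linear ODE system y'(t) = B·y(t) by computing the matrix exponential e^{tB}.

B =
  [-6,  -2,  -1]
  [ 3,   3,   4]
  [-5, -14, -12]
e^{tB} =
  [-t*exp(-5*t) + exp(-5*t), -2*t*exp(-5*t), -t*exp(-5*t)]
  [t^2*exp(-5*t)/2 + 3*t*exp(-5*t), t^2*exp(-5*t) + 8*t*exp(-5*t) + exp(-5*t), t^2*exp(-5*t)/2 + 4*t*exp(-5*t)]
  [-t^2*exp(-5*t) - 5*t*exp(-5*t), -2*t^2*exp(-5*t) - 14*t*exp(-5*t), -t^2*exp(-5*t) - 7*t*exp(-5*t) + exp(-5*t)]

Strategy: write B = P · J · P⁻¹ where J is a Jordan canonical form, so e^{tB} = P · e^{tJ} · P⁻¹, and e^{tJ} can be computed block-by-block.

B has Jordan form
J =
  [-5,  1,  0]
  [ 0, -5,  1]
  [ 0,  0, -5]
(up to reordering of blocks).

Per-block formulas:
  For a 3×3 Jordan block J_3(-5): exp(t · J_3(-5)) = e^(-5t)·(I + t·N + (t^2/2)·N^2), where N is the 3×3 nilpotent shift.

After assembling e^{tJ} and conjugating by P, we get:

e^{tB} =
  [-t*exp(-5*t) + exp(-5*t), -2*t*exp(-5*t), -t*exp(-5*t)]
  [t^2*exp(-5*t)/2 + 3*t*exp(-5*t), t^2*exp(-5*t) + 8*t*exp(-5*t) + exp(-5*t), t^2*exp(-5*t)/2 + 4*t*exp(-5*t)]
  [-t^2*exp(-5*t) - 5*t*exp(-5*t), -2*t^2*exp(-5*t) - 14*t*exp(-5*t), -t^2*exp(-5*t) - 7*t*exp(-5*t) + exp(-5*t)]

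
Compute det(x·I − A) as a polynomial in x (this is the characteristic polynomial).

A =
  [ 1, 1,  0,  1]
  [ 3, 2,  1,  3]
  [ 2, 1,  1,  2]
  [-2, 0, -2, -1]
x^4 - 3*x^3 + 3*x^2 - x

Expanding det(x·I − A) (e.g. by cofactor expansion or by noting that A is similar to its Jordan form J, which has the same characteristic polynomial as A) gives
  χ_A(x) = x^4 - 3*x^3 + 3*x^2 - x
which factors as x*(x - 1)^3. The eigenvalues (with algebraic multiplicities) are λ = 0 with multiplicity 1, λ = 1 with multiplicity 3.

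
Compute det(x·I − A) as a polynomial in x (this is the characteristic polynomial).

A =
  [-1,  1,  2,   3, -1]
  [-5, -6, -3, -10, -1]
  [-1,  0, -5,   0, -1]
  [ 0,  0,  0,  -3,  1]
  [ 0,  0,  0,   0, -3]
x^5 + 18*x^4 + 129*x^3 + 460*x^2 + 816*x + 576

Expanding det(x·I − A) (e.g. by cofactor expansion or by noting that A is similar to its Jordan form J, which has the same characteristic polynomial as A) gives
  χ_A(x) = x^5 + 18*x^4 + 129*x^3 + 460*x^2 + 816*x + 576
which factors as (x + 3)^2*(x + 4)^3. The eigenvalues (with algebraic multiplicities) are λ = -4 with multiplicity 3, λ = -3 with multiplicity 2.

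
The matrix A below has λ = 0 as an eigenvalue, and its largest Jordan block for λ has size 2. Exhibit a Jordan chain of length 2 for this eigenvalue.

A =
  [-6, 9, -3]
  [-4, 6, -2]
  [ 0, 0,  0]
A Jordan chain for λ = 0 of length 2:
v_1 = (-6, -4, 0)ᵀ
v_2 = (1, 0, 0)ᵀ

Let N = A − (0)·I. We want v_2 with N^2 v_2 = 0 but N^1 v_2 ≠ 0; then v_{j-1} := N · v_j for j = 2, …, 2.

Pick v_2 = (1, 0, 0)ᵀ.
Then v_1 = N · v_2 = (-6, -4, 0)ᵀ.

Sanity check: (A − (0)·I) v_1 = (0, 0, 0)ᵀ = 0. ✓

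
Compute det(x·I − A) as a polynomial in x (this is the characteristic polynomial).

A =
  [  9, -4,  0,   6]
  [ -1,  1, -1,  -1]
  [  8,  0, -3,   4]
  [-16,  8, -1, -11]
x^4 + 4*x^3 + 6*x^2 + 4*x + 1

Expanding det(x·I − A) (e.g. by cofactor expansion or by noting that A is similar to its Jordan form J, which has the same characteristic polynomial as A) gives
  χ_A(x) = x^4 + 4*x^3 + 6*x^2 + 4*x + 1
which factors as (x + 1)^4. The eigenvalues (with algebraic multiplicities) are λ = -1 with multiplicity 4.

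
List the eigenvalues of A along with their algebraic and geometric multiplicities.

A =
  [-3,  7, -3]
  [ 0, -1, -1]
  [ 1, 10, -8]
λ = -4: alg = 3, geom = 1

Step 1 — factor the characteristic polynomial to read off the algebraic multiplicities:
  χ_A(x) = (x + 4)^3

Step 2 — compute geometric multiplicities via the rank-nullity identity g(λ) = n − rank(A − λI):
  rank(A − (-4)·I) = 2, so dim ker(A − (-4)·I) = n − 2 = 1

Summary:
  λ = -4: algebraic multiplicity = 3, geometric multiplicity = 1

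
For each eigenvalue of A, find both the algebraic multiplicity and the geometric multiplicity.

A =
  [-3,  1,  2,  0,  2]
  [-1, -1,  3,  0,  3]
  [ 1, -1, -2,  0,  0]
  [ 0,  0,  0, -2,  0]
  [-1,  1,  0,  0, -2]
λ = -2: alg = 5, geom = 3

Step 1 — factor the characteristic polynomial to read off the algebraic multiplicities:
  χ_A(x) = (x + 2)^5

Step 2 — compute geometric multiplicities via the rank-nullity identity g(λ) = n − rank(A − λI):
  rank(A − (-2)·I) = 2, so dim ker(A − (-2)·I) = n − 2 = 3

Summary:
  λ = -2: algebraic multiplicity = 5, geometric multiplicity = 3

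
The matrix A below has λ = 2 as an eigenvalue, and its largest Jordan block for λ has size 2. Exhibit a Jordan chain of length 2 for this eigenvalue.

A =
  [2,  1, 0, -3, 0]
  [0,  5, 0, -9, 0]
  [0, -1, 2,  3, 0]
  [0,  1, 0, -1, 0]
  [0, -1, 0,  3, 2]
A Jordan chain for λ = 2 of length 2:
v_1 = (1, 3, -1, 1, -1)ᵀ
v_2 = (0, 1, 0, 0, 0)ᵀ

Let N = A − (2)·I. We want v_2 with N^2 v_2 = 0 but N^1 v_2 ≠ 0; then v_{j-1} := N · v_j for j = 2, …, 2.

Pick v_2 = (0, 1, 0, 0, 0)ᵀ.
Then v_1 = N · v_2 = (1, 3, -1, 1, -1)ᵀ.

Sanity check: (A − (2)·I) v_1 = (0, 0, 0, 0, 0)ᵀ = 0. ✓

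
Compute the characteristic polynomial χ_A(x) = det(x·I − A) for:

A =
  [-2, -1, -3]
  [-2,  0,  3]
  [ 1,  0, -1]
x^3 + 3*x^2 + 3*x + 1

Expanding det(x·I − A) (e.g. by cofactor expansion or by noting that A is similar to its Jordan form J, which has the same characteristic polynomial as A) gives
  χ_A(x) = x^3 + 3*x^2 + 3*x + 1
which factors as (x + 1)^3. The eigenvalues (with algebraic multiplicities) are λ = -1 with multiplicity 3.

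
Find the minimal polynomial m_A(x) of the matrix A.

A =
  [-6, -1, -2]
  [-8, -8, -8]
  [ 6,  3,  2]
x^2 + 8*x + 16

The characteristic polynomial is χ_A(x) = (x + 4)^3, so the eigenvalues are known. The minimal polynomial is
  m_A(x) = Π_λ (x − λ)^{k_λ}
where k_λ is the size of the *largest* Jordan block for λ (equivalently, the smallest k with (A − λI)^k v = 0 for every generalised eigenvector v of λ).

  λ = -4: largest Jordan block has size 2, contributing (x + 4)^2

So m_A(x) = (x + 4)^2 = x^2 + 8*x + 16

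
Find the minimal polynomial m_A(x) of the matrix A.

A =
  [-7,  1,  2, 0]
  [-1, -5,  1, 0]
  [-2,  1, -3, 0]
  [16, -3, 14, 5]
x^4 + 10*x^3 - 250*x - 625

The characteristic polynomial is χ_A(x) = (x - 5)*(x + 5)^3, so the eigenvalues are known. The minimal polynomial is
  m_A(x) = Π_λ (x − λ)^{k_λ}
where k_λ is the size of the *largest* Jordan block for λ (equivalently, the smallest k with (A − λI)^k v = 0 for every generalised eigenvector v of λ).

  λ = -5: largest Jordan block has size 3, contributing (x + 5)^3
  λ = 5: largest Jordan block has size 1, contributing (x − 5)

So m_A(x) = (x - 5)*(x + 5)^3 = x^4 + 10*x^3 - 250*x - 625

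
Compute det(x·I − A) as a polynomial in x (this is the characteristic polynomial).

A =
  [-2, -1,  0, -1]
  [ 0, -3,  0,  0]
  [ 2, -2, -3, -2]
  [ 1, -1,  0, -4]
x^4 + 12*x^3 + 54*x^2 + 108*x + 81

Expanding det(x·I − A) (e.g. by cofactor expansion or by noting that A is similar to its Jordan form J, which has the same characteristic polynomial as A) gives
  χ_A(x) = x^4 + 12*x^3 + 54*x^2 + 108*x + 81
which factors as (x + 3)^4. The eigenvalues (with algebraic multiplicities) are λ = -3 with multiplicity 4.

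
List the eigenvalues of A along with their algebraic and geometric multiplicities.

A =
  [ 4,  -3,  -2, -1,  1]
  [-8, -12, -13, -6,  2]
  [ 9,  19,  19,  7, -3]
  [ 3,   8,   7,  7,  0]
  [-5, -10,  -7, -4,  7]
λ = 5: alg = 5, geom = 2

Step 1 — factor the characteristic polynomial to read off the algebraic multiplicities:
  χ_A(x) = (x - 5)^5

Step 2 — compute geometric multiplicities via the rank-nullity identity g(λ) = n − rank(A − λI):
  rank(A − (5)·I) = 3, so dim ker(A − (5)·I) = n − 3 = 2

Summary:
  λ = 5: algebraic multiplicity = 5, geometric multiplicity = 2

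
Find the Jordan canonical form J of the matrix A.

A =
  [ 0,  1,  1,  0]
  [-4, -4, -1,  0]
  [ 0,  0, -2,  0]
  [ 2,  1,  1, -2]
J_3(-2) ⊕ J_1(-2)

The characteristic polynomial is
  det(x·I − A) = x^4 + 8*x^3 + 24*x^2 + 32*x + 16 = (x + 2)^4

Eigenvalues and multiplicities (the geometric multiplicity of λ is n − rank(A − λI), which equals the number of Jordan blocks for λ):
  λ = -2: algebraic multiplicity = 4, geometric multiplicity = 2

Determining the block sizes for each eigenvalue:
  λ = -2: with am = 4 and gm = 2, the partition is not yet determined (e.g. several partitions of 4 into 2 parts exist). Let N = A − (-2)·I. Computing rank(N^1) = 2, rank(N^2) = 1, rank(N^3) = 0; the number of blocks of size ≥ j is rank(N^{j−1}) − rank(N^j), giving [2, 1, 1]. So we have 1 block(s) of size 3, 1 block(s) of size 1 → block sizes [3, 1]

Assembling the blocks gives a Jordan form
J =
  [-2,  1,  0,  0]
  [ 0, -2,  1,  0]
  [ 0,  0, -2,  0]
  [ 0,  0,  0, -2]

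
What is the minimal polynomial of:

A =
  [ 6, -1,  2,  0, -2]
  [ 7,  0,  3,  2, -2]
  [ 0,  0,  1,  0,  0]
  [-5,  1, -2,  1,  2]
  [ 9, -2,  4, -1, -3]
x^3 - 3*x^2 + 3*x - 1

The characteristic polynomial is χ_A(x) = (x - 1)^5, so the eigenvalues are known. The minimal polynomial is
  m_A(x) = Π_λ (x − λ)^{k_λ}
where k_λ is the size of the *largest* Jordan block for λ (equivalently, the smallest k with (A − λI)^k v = 0 for every generalised eigenvector v of λ).

  λ = 1: largest Jordan block has size 3, contributing (x − 1)^3

So m_A(x) = (x - 1)^3 = x^3 - 3*x^2 + 3*x - 1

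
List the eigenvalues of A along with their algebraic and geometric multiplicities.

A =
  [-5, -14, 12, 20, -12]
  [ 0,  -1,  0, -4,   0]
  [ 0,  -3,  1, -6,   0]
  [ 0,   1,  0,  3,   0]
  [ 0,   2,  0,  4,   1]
λ = -5: alg = 1, geom = 1; λ = 1: alg = 4, geom = 3

Step 1 — factor the characteristic polynomial to read off the algebraic multiplicities:
  χ_A(x) = (x - 1)^4*(x + 5)

Step 2 — compute geometric multiplicities via the rank-nullity identity g(λ) = n − rank(A − λI):
  rank(A − (-5)·I) = 4, so dim ker(A − (-5)·I) = n − 4 = 1
  rank(A − (1)·I) = 2, so dim ker(A − (1)·I) = n − 2 = 3

Summary:
  λ = -5: algebraic multiplicity = 1, geometric multiplicity = 1
  λ = 1: algebraic multiplicity = 4, geometric multiplicity = 3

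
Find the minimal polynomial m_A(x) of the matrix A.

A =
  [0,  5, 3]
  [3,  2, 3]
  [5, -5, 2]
x^3 - 4*x^2 - 11*x + 30

The characteristic polynomial is χ_A(x) = (x - 5)*(x - 2)*(x + 3), so the eigenvalues are known. The minimal polynomial is
  m_A(x) = Π_λ (x − λ)^{k_λ}
where k_λ is the size of the *largest* Jordan block for λ (equivalently, the smallest k with (A − λI)^k v = 0 for every generalised eigenvector v of λ).

  λ = -3: largest Jordan block has size 1, contributing (x + 3)
  λ = 2: largest Jordan block has size 1, contributing (x − 2)
  λ = 5: largest Jordan block has size 1, contributing (x − 5)

So m_A(x) = (x - 5)*(x - 2)*(x + 3) = x^3 - 4*x^2 - 11*x + 30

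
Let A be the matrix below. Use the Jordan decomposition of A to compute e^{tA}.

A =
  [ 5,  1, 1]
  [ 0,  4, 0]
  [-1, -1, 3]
e^{tA} =
  [t*exp(4*t) + exp(4*t), t*exp(4*t), t*exp(4*t)]
  [0, exp(4*t), 0]
  [-t*exp(4*t), -t*exp(4*t), -t*exp(4*t) + exp(4*t)]

Strategy: write A = P · J · P⁻¹ where J is a Jordan canonical form, so e^{tA} = P · e^{tJ} · P⁻¹, and e^{tJ} can be computed block-by-block.

A has Jordan form
J =
  [4, 1, 0]
  [0, 4, 0]
  [0, 0, 4]
(up to reordering of blocks).

Per-block formulas:
  For a 2×2 Jordan block J_2(4): exp(t · J_2(4)) = e^(4t)·(I + t·N), where N is the 2×2 nilpotent shift.
  For a 1×1 block at λ = 4: exp(t · [4]) = [e^(4t)].

After assembling e^{tJ} and conjugating by P, we get:

e^{tA} =
  [t*exp(4*t) + exp(4*t), t*exp(4*t), t*exp(4*t)]
  [0, exp(4*t), 0]
  [-t*exp(4*t), -t*exp(4*t), -t*exp(4*t) + exp(4*t)]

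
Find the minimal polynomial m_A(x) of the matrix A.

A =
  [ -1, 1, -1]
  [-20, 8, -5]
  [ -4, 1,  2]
x^2 - 6*x + 9

The characteristic polynomial is χ_A(x) = (x - 3)^3, so the eigenvalues are known. The minimal polynomial is
  m_A(x) = Π_λ (x − λ)^{k_λ}
where k_λ is the size of the *largest* Jordan block for λ (equivalently, the smallest k with (A − λI)^k v = 0 for every generalised eigenvector v of λ).

  λ = 3: largest Jordan block has size 2, contributing (x − 3)^2

So m_A(x) = (x - 3)^2 = x^2 - 6*x + 9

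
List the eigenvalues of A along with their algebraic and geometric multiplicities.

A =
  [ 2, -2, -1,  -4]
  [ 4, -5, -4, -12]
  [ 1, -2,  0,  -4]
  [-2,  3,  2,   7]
λ = 1: alg = 4, geom = 2

Step 1 — factor the characteristic polynomial to read off the algebraic multiplicities:
  χ_A(x) = (x - 1)^4

Step 2 — compute geometric multiplicities via the rank-nullity identity g(λ) = n − rank(A − λI):
  rank(A − (1)·I) = 2, so dim ker(A − (1)·I) = n − 2 = 2

Summary:
  λ = 1: algebraic multiplicity = 4, geometric multiplicity = 2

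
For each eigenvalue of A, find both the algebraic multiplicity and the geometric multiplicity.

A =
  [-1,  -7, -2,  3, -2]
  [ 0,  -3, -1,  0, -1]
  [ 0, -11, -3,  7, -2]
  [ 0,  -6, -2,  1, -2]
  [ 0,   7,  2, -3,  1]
λ = -1: alg = 5, geom = 3

Step 1 — factor the characteristic polynomial to read off the algebraic multiplicities:
  χ_A(x) = (x + 1)^5

Step 2 — compute geometric multiplicities via the rank-nullity identity g(λ) = n − rank(A − λI):
  rank(A − (-1)·I) = 2, so dim ker(A − (-1)·I) = n − 2 = 3

Summary:
  λ = -1: algebraic multiplicity = 5, geometric multiplicity = 3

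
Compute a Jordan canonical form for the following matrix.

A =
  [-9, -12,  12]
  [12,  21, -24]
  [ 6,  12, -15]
J_1(-3) ⊕ J_1(-3) ⊕ J_1(3)

The characteristic polynomial is
  det(x·I − A) = x^3 + 3*x^2 - 9*x - 27 = (x - 3)*(x + 3)^2

Eigenvalues and multiplicities (the geometric multiplicity of λ is n − rank(A − λI), which equals the number of Jordan blocks for λ):
  λ = -3: algebraic multiplicity = 2, geometric multiplicity = 2
  λ = 3: algebraic multiplicity = 1, geometric multiplicity = 1

Determining the block sizes for each eigenvalue:
  λ = -3: gm = am = 2, so every block has size 1 → block sizes [1, 1]
  λ = 3: one block (gm = 1), so the single block has size am = 1 → block sizes [1]

Assembling the blocks gives a Jordan form
J =
  [-3,  0, 0]
  [ 0, -3, 0]
  [ 0,  0, 3]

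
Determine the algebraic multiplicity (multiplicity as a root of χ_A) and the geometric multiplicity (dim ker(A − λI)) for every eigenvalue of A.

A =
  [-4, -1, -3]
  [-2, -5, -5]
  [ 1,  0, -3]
λ = -4: alg = 3, geom = 1

Step 1 — factor the characteristic polynomial to read off the algebraic multiplicities:
  χ_A(x) = (x + 4)^3

Step 2 — compute geometric multiplicities via the rank-nullity identity g(λ) = n − rank(A − λI):
  rank(A − (-4)·I) = 2, so dim ker(A − (-4)·I) = n − 2 = 1

Summary:
  λ = -4: algebraic multiplicity = 3, geometric multiplicity = 1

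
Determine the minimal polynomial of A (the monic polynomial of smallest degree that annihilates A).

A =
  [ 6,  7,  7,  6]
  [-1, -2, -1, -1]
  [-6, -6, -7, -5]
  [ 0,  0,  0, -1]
x^2 + 2*x + 1

The characteristic polynomial is χ_A(x) = (x + 1)^4, so the eigenvalues are known. The minimal polynomial is
  m_A(x) = Π_λ (x − λ)^{k_λ}
where k_λ is the size of the *largest* Jordan block for λ (equivalently, the smallest k with (A − λI)^k v = 0 for every generalised eigenvector v of λ).

  λ = -1: largest Jordan block has size 2, contributing (x + 1)^2

So m_A(x) = (x + 1)^2 = x^2 + 2*x + 1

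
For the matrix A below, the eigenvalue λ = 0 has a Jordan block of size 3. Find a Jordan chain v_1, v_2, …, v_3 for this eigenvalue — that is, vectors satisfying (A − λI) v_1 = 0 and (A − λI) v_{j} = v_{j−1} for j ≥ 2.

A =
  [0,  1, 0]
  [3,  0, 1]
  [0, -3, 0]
A Jordan chain for λ = 0 of length 3:
v_1 = (3, 0, -9)ᵀ
v_2 = (0, 3, 0)ᵀ
v_3 = (1, 0, 0)ᵀ

Let N = A − (0)·I. We want v_3 with N^3 v_3 = 0 but N^2 v_3 ≠ 0; then v_{j-1} := N · v_j for j = 3, …, 2.

Pick v_3 = (1, 0, 0)ᵀ.
Then v_2 = N · v_3 = (0, 3, 0)ᵀ.
Then v_1 = N · v_2 = (3, 0, -9)ᵀ.

Sanity check: (A − (0)·I) v_1 = (0, 0, 0)ᵀ = 0. ✓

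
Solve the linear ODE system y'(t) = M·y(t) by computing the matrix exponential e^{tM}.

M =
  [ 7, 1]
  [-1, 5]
e^{tM} =
  [t*exp(6*t) + exp(6*t), t*exp(6*t)]
  [-t*exp(6*t), -t*exp(6*t) + exp(6*t)]

Strategy: write M = P · J · P⁻¹ where J is a Jordan canonical form, so e^{tM} = P · e^{tJ} · P⁻¹, and e^{tJ} can be computed block-by-block.

M has Jordan form
J =
  [6, 1]
  [0, 6]
(up to reordering of blocks).

Per-block formulas:
  For a 2×2 Jordan block J_2(6): exp(t · J_2(6)) = e^(6t)·(I + t·N), where N is the 2×2 nilpotent shift.

After assembling e^{tJ} and conjugating by P, we get:

e^{tM} =
  [t*exp(6*t) + exp(6*t), t*exp(6*t)]
  [-t*exp(6*t), -t*exp(6*t) + exp(6*t)]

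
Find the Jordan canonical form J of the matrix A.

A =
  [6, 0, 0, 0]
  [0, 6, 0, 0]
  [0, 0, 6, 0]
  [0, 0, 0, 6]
J_1(6) ⊕ J_1(6) ⊕ J_1(6) ⊕ J_1(6)

The characteristic polynomial is
  det(x·I − A) = x^4 - 24*x^3 + 216*x^2 - 864*x + 1296 = (x - 6)^4

Eigenvalues and multiplicities (the geometric multiplicity of λ is n − rank(A − λI), which equals the number of Jordan blocks for λ):
  λ = 6: algebraic multiplicity = 4, geometric multiplicity = 4

Determining the block sizes for each eigenvalue:
  λ = 6: gm = am = 4, so every block has size 1 → block sizes [1, 1, 1, 1]

Assembling the blocks gives a Jordan form
J =
  [6, 0, 0, 0]
  [0, 6, 0, 0]
  [0, 0, 6, 0]
  [0, 0, 0, 6]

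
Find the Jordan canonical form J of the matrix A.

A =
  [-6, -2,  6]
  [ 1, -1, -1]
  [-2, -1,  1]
J_3(-2)

The characteristic polynomial is
  det(x·I − A) = x^3 + 6*x^2 + 12*x + 8 = (x + 2)^3

Eigenvalues and multiplicities (the geometric multiplicity of λ is n − rank(A − λI), which equals the number of Jordan blocks for λ):
  λ = -2: algebraic multiplicity = 3, geometric multiplicity = 1

Determining the block sizes for each eigenvalue:
  λ = -2: one block (gm = 1), so the single block has size am = 3 → block sizes [3]

Assembling the blocks gives a Jordan form
J =
  [-2,  1,  0]
  [ 0, -2,  1]
  [ 0,  0, -2]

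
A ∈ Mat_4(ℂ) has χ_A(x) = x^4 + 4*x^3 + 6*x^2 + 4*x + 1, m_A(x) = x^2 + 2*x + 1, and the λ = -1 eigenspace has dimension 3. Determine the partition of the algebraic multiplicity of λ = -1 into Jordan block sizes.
Block sizes for λ = -1: [2, 1, 1]

Step 1 — from the characteristic polynomial, algebraic multiplicity of λ = -1 is 4. From dim ker(A − (-1)·I) = 3, there are exactly 3 Jordan blocks for λ = -1.
Step 2 — from the minimal polynomial, the factor (x + 1)^2 tells us the largest block for λ = -1 has size 2.
Step 3 — with total size 4, 3 blocks, and largest block 2, the block sizes (in nonincreasing order) are [2, 1, 1].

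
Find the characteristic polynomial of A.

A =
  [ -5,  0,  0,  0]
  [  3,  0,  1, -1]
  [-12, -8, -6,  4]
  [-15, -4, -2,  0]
x^4 + 11*x^3 + 42*x^2 + 68*x + 40

Expanding det(x·I − A) (e.g. by cofactor expansion or by noting that A is similar to its Jordan form J, which has the same characteristic polynomial as A) gives
  χ_A(x) = x^4 + 11*x^3 + 42*x^2 + 68*x + 40
which factors as (x + 2)^3*(x + 5). The eigenvalues (with algebraic multiplicities) are λ = -5 with multiplicity 1, λ = -2 with multiplicity 3.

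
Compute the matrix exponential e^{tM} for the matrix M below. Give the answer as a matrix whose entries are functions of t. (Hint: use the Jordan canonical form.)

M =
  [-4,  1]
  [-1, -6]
e^{tM} =
  [t*exp(-5*t) + exp(-5*t), t*exp(-5*t)]
  [-t*exp(-5*t), -t*exp(-5*t) + exp(-5*t)]

Strategy: write M = P · J · P⁻¹ where J is a Jordan canonical form, so e^{tM} = P · e^{tJ} · P⁻¹, and e^{tJ} can be computed block-by-block.

M has Jordan form
J =
  [-5,  1]
  [ 0, -5]
(up to reordering of blocks).

Per-block formulas:
  For a 2×2 Jordan block J_2(-5): exp(t · J_2(-5)) = e^(-5t)·(I + t·N), where N is the 2×2 nilpotent shift.

After assembling e^{tJ} and conjugating by P, we get:

e^{tM} =
  [t*exp(-5*t) + exp(-5*t), t*exp(-5*t)]
  [-t*exp(-5*t), -t*exp(-5*t) + exp(-5*t)]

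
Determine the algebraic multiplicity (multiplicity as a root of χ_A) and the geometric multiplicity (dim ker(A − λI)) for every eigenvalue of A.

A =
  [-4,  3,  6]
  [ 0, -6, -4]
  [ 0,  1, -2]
λ = -4: alg = 3, geom = 2

Step 1 — factor the characteristic polynomial to read off the algebraic multiplicities:
  χ_A(x) = (x + 4)^3

Step 2 — compute geometric multiplicities via the rank-nullity identity g(λ) = n − rank(A − λI):
  rank(A − (-4)·I) = 1, so dim ker(A − (-4)·I) = n − 1 = 2

Summary:
  λ = -4: algebraic multiplicity = 3, geometric multiplicity = 2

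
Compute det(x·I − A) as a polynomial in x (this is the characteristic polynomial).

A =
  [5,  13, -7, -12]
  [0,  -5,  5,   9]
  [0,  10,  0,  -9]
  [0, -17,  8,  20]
x^4 - 20*x^3 + 150*x^2 - 500*x + 625

Expanding det(x·I − A) (e.g. by cofactor expansion or by noting that A is similar to its Jordan form J, which has the same characteristic polynomial as A) gives
  χ_A(x) = x^4 - 20*x^3 + 150*x^2 - 500*x + 625
which factors as (x - 5)^4. The eigenvalues (with algebraic multiplicities) are λ = 5 with multiplicity 4.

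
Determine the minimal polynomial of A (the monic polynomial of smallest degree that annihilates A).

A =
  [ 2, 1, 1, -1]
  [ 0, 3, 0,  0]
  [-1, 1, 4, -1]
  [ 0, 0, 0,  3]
x^2 - 6*x + 9

The characteristic polynomial is χ_A(x) = (x - 3)^4, so the eigenvalues are known. The minimal polynomial is
  m_A(x) = Π_λ (x − λ)^{k_λ}
where k_λ is the size of the *largest* Jordan block for λ (equivalently, the smallest k with (A − λI)^k v = 0 for every generalised eigenvector v of λ).

  λ = 3: largest Jordan block has size 2, contributing (x − 3)^2

So m_A(x) = (x - 3)^2 = x^2 - 6*x + 9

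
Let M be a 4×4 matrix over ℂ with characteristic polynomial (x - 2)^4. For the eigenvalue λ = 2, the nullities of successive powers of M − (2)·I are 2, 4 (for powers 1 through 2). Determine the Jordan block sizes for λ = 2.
Block sizes for λ = 2: [2, 2]

From the dimensions of kernels of powers, the number of Jordan blocks of size at least j is d_j − d_{j−1} where d_j = dim ker(N^j) (with d_0 = 0). Computing the differences gives [2, 2].
The number of blocks of size exactly k is (#blocks of size ≥ k) − (#blocks of size ≥ k + 1), so the partition is: 2 block(s) of size 2.
In nonincreasing order the block sizes are [2, 2].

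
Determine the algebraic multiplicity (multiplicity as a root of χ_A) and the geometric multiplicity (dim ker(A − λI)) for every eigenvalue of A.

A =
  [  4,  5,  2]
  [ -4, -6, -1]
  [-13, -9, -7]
λ = -3: alg = 3, geom = 1

Step 1 — factor the characteristic polynomial to read off the algebraic multiplicities:
  χ_A(x) = (x + 3)^3

Step 2 — compute geometric multiplicities via the rank-nullity identity g(λ) = n − rank(A − λI):
  rank(A − (-3)·I) = 2, so dim ker(A − (-3)·I) = n − 2 = 1

Summary:
  λ = -3: algebraic multiplicity = 3, geometric multiplicity = 1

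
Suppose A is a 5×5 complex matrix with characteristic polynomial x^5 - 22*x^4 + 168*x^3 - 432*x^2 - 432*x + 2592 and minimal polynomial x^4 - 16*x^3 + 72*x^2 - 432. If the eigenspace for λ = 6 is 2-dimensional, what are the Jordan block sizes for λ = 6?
Block sizes for λ = 6: [3, 1]

Step 1 — from the characteristic polynomial, algebraic multiplicity of λ = 6 is 4. From dim ker(A − (6)·I) = 2, there are exactly 2 Jordan blocks for λ = 6.
Step 2 — from the minimal polynomial, the factor (x − 6)^3 tells us the largest block for λ = 6 has size 3.
Step 3 — with total size 4, 2 blocks, and largest block 3, the block sizes (in nonincreasing order) are [3, 1].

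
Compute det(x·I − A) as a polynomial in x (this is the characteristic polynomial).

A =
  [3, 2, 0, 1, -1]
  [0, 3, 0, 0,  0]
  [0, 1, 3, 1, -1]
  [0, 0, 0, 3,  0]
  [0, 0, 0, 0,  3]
x^5 - 15*x^4 + 90*x^3 - 270*x^2 + 405*x - 243

Expanding det(x·I − A) (e.g. by cofactor expansion or by noting that A is similar to its Jordan form J, which has the same characteristic polynomial as A) gives
  χ_A(x) = x^5 - 15*x^4 + 90*x^3 - 270*x^2 + 405*x - 243
which factors as (x - 3)^5. The eigenvalues (with algebraic multiplicities) are λ = 3 with multiplicity 5.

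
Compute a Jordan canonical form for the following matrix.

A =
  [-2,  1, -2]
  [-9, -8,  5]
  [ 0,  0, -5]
J_3(-5)

The characteristic polynomial is
  det(x·I − A) = x^3 + 15*x^2 + 75*x + 125 = (x + 5)^3

Eigenvalues and multiplicities (the geometric multiplicity of λ is n − rank(A − λI), which equals the number of Jordan blocks for λ):
  λ = -5: algebraic multiplicity = 3, geometric multiplicity = 1

Determining the block sizes for each eigenvalue:
  λ = -5: one block (gm = 1), so the single block has size am = 3 → block sizes [3]

Assembling the blocks gives a Jordan form
J =
  [-5,  1,  0]
  [ 0, -5,  1]
  [ 0,  0, -5]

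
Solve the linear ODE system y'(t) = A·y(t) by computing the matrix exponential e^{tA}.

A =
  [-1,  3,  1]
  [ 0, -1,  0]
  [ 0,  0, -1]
e^{tA} =
  [exp(-t), 3*t*exp(-t), t*exp(-t)]
  [0, exp(-t), 0]
  [0, 0, exp(-t)]

Strategy: write A = P · J · P⁻¹ where J is a Jordan canonical form, so e^{tA} = P · e^{tJ} · P⁻¹, and e^{tJ} can be computed block-by-block.

A has Jordan form
J =
  [-1,  1,  0]
  [ 0, -1,  0]
  [ 0,  0, -1]
(up to reordering of blocks).

Per-block formulas:
  For a 2×2 Jordan block J_2(-1): exp(t · J_2(-1)) = e^(-1t)·(I + t·N), where N is the 2×2 nilpotent shift.
  For a 1×1 block at λ = -1: exp(t · [-1]) = [e^(-1t)].

After assembling e^{tJ} and conjugating by P, we get:

e^{tA} =
  [exp(-t), 3*t*exp(-t), t*exp(-t)]
  [0, exp(-t), 0]
  [0, 0, exp(-t)]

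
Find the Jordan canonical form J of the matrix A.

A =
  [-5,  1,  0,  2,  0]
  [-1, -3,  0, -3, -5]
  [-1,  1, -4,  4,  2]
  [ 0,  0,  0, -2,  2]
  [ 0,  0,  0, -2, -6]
J_3(-4) ⊕ J_1(-4) ⊕ J_1(-4)

The characteristic polynomial is
  det(x·I − A) = x^5 + 20*x^4 + 160*x^3 + 640*x^2 + 1280*x + 1024 = (x + 4)^5

Eigenvalues and multiplicities (the geometric multiplicity of λ is n − rank(A − λI), which equals the number of Jordan blocks for λ):
  λ = -4: algebraic multiplicity = 5, geometric multiplicity = 3

Determining the block sizes for each eigenvalue:
  λ = -4: with am = 5 and gm = 3, the partition is not yet determined (e.g. several partitions of 5 into 3 parts exist). Let N = A − (-4)·I. Computing rank(N^1) = 2, rank(N^2) = 1, rank(N^3) = 0; the number of blocks of size ≥ j is rank(N^{j−1}) − rank(N^j), giving [3, 1, 1]. So we have 1 block(s) of size 3, 2 block(s) of size 1 → block sizes [3, 1, 1]

Assembling the blocks gives a Jordan form
J =
  [-4,  1,  0,  0,  0]
  [ 0, -4,  1,  0,  0]
  [ 0,  0, -4,  0,  0]
  [ 0,  0,  0, -4,  0]
  [ 0,  0,  0,  0, -4]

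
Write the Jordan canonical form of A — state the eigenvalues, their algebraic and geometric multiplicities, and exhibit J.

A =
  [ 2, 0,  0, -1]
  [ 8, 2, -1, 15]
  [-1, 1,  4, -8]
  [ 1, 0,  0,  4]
J_2(3) ⊕ J_2(3)

The characteristic polynomial is
  det(x·I − A) = x^4 - 12*x^3 + 54*x^2 - 108*x + 81 = (x - 3)^4

Eigenvalues and multiplicities (the geometric multiplicity of λ is n − rank(A − λI), which equals the number of Jordan blocks for λ):
  λ = 3: algebraic multiplicity = 4, geometric multiplicity = 2

Determining the block sizes for each eigenvalue:
  λ = 3: with am = 4 and gm = 2, the partition is not yet determined (e.g. several partitions of 4 into 2 parts exist). Let N = A − (3)·I. Computing rank(N^1) = 2, rank(N^2) = 0; the number of blocks of size ≥ j is rank(N^{j−1}) − rank(N^j), giving [2, 2]. So we have 2 block(s) of size 2 → block sizes [2, 2]

Assembling the blocks gives a Jordan form
J =
  [3, 1, 0, 0]
  [0, 3, 0, 0]
  [0, 0, 3, 1]
  [0, 0, 0, 3]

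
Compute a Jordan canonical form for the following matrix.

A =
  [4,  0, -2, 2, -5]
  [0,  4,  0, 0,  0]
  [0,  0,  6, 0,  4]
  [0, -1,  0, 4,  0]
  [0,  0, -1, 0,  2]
J_3(4) ⊕ J_2(4)

The characteristic polynomial is
  det(x·I − A) = x^5 - 20*x^4 + 160*x^3 - 640*x^2 + 1280*x - 1024 = (x - 4)^5

Eigenvalues and multiplicities (the geometric multiplicity of λ is n − rank(A − λI), which equals the number of Jordan blocks for λ):
  λ = 4: algebraic multiplicity = 5, geometric multiplicity = 2

Determining the block sizes for each eigenvalue:
  λ = 4: with am = 5 and gm = 2, the partition is not yet determined (e.g. several partitions of 5 into 2 parts exist). Let N = A − (4)·I. Computing rank(N^1) = 3, rank(N^2) = 1, rank(N^3) = 0; the number of blocks of size ≥ j is rank(N^{j−1}) − rank(N^j), giving [2, 2, 1]. So we have 1 block(s) of size 3, 1 block(s) of size 2 → block sizes [3, 2]

Assembling the blocks gives a Jordan form
J =
  [4, 1, 0, 0, 0]
  [0, 4, 1, 0, 0]
  [0, 0, 4, 0, 0]
  [0, 0, 0, 4, 1]
  [0, 0, 0, 0, 4]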